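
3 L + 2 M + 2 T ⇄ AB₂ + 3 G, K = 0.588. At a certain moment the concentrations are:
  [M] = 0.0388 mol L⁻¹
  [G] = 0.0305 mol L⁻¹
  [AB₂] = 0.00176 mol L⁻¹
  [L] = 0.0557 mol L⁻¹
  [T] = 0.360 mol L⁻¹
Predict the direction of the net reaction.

Q = [AB₂]·[G]³ / ([L]³·[M]²·[T]²) = (0.00176)·(0.0305)³ / ((0.0557)³·(0.0388)²·(0.360)²) = 1.48
Q = 1.48 > K = 0.588, so the reverse reaction proceeds.

toward reactants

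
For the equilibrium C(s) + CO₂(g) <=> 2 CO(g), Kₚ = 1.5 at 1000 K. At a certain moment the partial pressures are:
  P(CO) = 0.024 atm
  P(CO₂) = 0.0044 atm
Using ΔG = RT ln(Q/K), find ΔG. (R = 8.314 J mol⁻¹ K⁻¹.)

(C is a pure solid — omitted from Qₚ.)
Qₚ = P(CO)² / P(CO₂) = (0.024)² / (0.0044) = 0.131
ΔG = RT ln(Qₚ/Kₚ) = (8.314 J mol⁻¹ K⁻¹)(1000 K) × ln(0.131/1.5)
   = (8.314 kJ/mol)(-2.438) = -20.3 kJ/mol
ΔG < 0, so the forward reaction is spontaneous (proceeds forward).

ΔG = -20.3 kJ/mol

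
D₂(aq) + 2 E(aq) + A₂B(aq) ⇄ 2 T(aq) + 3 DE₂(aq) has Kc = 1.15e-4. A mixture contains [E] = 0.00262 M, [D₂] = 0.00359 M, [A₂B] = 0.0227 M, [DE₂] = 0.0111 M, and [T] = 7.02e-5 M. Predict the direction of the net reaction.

Qc = [T]²·[DE₂]³ / ([D₂]·[E]²·[A₂B]) = (7.02e-5)²·(0.0111)³ / ((0.00359)·(0.00262)²·(0.0227)) = 1.20e-5
Qc = 1.20e-5 < Kc = 1.15e-4, so the forward reaction proceeds.

toward products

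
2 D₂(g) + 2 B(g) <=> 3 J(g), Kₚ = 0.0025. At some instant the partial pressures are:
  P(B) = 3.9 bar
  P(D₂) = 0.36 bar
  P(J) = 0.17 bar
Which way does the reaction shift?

Qₚ = P(J)³ / (P(D₂)²·P(B)²) = (0.17)³ / ((0.36)²·(3.9)²) = 0.0025
Qₚ = 0.0025 = Kₚ, so the system is already at equilibrium.

neither direction; the system is at equilibrium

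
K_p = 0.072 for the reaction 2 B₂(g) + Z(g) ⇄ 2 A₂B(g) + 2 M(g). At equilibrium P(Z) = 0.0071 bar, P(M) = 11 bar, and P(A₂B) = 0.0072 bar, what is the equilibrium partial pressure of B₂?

At equilibrium, K_p = P(A₂B)²·P(M)² / (P(B₂)²·P(Z)) = 0.072.
(0.0072)²·(11)² / ((P(B₂))²·(0.0071)) = 0.072
P(B₂)² = 12.3 ⇒ P(B₂) = 3.5 bar

P(B₂) = 3.5 bar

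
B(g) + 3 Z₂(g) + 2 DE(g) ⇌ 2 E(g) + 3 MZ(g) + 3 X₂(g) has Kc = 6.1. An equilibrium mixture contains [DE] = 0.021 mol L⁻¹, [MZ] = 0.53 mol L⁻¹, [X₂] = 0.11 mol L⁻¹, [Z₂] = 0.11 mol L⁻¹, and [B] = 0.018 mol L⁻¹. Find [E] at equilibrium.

At equilibrium, Kc = [E]²·[MZ]³·[X₂]³ / ([B]·[Z₂]³·[DE]²) = 6.1.
([E])²·(0.53)³·(0.11)³ / ((0.018)·(0.11)³·(0.021)²) = 6.1
[E]² = 3.25×10⁻⁴ ⇒ [E] = 0.018 mol L⁻¹

[E] = 0.018 mol L⁻¹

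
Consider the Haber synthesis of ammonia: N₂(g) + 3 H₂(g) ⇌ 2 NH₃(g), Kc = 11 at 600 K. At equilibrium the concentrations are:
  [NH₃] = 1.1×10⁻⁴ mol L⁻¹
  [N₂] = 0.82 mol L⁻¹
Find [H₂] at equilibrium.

[H₂] = 0.0011 mol L⁻¹

At equilibrium, Kc = [NH₃]² / ([N₂]·[H₂]³) = 11.
(1.1×10⁻⁴)² / ((0.82)·([H₂])³) = 11
[H₂]³ = 1.34×10⁻⁹ ⇒ [H₂] = 0.0011 mol L⁻¹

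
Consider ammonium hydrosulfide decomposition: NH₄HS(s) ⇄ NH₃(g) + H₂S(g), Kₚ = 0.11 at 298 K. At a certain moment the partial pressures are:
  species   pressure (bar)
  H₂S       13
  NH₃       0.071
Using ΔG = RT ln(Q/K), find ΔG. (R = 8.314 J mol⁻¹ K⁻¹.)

ΔG = 5.27 kJ/mol

(NH₄HS is a pure solid — omitted from Qₚ.)
Qₚ = P(NH₃)·P(H₂S) = (0.071)·(13) = 0.923
ΔG = RT ln(Qₚ/Kₚ) = (8.314 J mol⁻¹ K⁻¹)(298 K) × ln(0.923/0.11)
   = (2.478 kJ/mol)(2.127) = 5.27 kJ/mol
ΔG > 0, so the forward reaction is non-spontaneous (proceeds in reverse).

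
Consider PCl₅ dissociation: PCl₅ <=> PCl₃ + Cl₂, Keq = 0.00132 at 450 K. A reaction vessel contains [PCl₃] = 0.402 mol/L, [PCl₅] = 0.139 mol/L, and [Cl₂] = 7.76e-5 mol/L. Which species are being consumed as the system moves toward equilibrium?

PCl₅ (reactants)

Q = [PCl₃]·[Cl₂] / [PCl₅] = (0.402)·(7.76e-5) / (0.139) = 2.24e-4
Q = 2.24e-4 < Keq = 0.00132: net forward reaction.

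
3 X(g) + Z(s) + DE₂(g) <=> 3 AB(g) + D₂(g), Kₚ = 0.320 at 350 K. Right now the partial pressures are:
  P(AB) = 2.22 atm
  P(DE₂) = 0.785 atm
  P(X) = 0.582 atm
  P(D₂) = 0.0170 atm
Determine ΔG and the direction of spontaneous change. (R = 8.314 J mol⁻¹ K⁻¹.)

(Z is a pure solid — omitted from Qₚ.)
Qₚ = P(AB)³·P(D₂) / (P(X)³·P(DE₂)) = (2.22)³·(0.0170) / ((0.582)³·(0.785)) = 1.20
ΔG = RT ln(Qₚ/Kₚ) = (8.314 J mol⁻¹ K⁻¹)(350 K) × ln(1.20/0.320)
   = (2.910 kJ/mol)(1.322) = 3.85 kJ/mol
ΔG > 0, so the forward reaction is non-spontaneous (proceeds in reverse).

ΔG = 3.85 kJ/mol; the forward reaction is non-spontaneous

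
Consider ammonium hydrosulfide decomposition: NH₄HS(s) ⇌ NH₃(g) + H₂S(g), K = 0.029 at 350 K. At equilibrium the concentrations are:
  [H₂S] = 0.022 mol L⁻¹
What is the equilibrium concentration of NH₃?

[NH₃] = 1.3 mol L⁻¹

(NH₄HS is a pure solid — omitted from K.)
At equilibrium, K = [NH₃]·[H₂S] = 0.029.
([NH₃])·(0.022) = 0.029
[NH₃] = 1.32 = 1.3 mol L⁻¹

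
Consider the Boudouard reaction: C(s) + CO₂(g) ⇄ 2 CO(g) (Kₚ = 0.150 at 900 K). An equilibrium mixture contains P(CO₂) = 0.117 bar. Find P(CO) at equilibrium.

(C is a pure solid — omitted from Kₚ.)
At equilibrium, Kₚ = P(CO)² / P(CO₂) = 0.150.
(P(CO))² / (0.117) = 0.150
P(CO)² = 0.0176 ⇒ P(CO) = 0.132 bar

P(CO) = 0.132 bar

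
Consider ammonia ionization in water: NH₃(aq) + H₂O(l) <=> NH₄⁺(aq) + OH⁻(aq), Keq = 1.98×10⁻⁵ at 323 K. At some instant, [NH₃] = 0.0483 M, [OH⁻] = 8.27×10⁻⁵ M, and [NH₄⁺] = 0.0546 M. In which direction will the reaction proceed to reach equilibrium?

toward reactants

(H₂O is a pure liquid — omitted from Q.)
Q = [NH₄⁺]·[OH⁻] / [NH₃] = (0.0546)·(8.27×10⁻⁵) / (0.0483) = 9.35×10⁻⁵
Q = 9.35×10⁻⁵ > Keq = 1.98×10⁻⁵, so the reverse reaction proceeds.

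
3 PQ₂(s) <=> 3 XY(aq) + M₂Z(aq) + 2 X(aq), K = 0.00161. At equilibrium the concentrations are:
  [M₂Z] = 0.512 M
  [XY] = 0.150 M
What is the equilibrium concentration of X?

[X] = 0.965 M

(PQ₂ is a pure solid — omitted from K.)
At equilibrium, K = [XY]³·[M₂Z]·[X]² = 0.00161.
(0.150)³·(0.512)·([X])² = 0.00161
[X]² = 0.932 ⇒ [X] = 0.965 M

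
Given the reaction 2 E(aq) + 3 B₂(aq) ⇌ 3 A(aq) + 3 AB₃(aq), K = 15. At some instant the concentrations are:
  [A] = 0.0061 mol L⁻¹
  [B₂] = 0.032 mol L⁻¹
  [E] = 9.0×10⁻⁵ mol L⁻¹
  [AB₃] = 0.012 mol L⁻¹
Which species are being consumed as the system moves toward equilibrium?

Q = [A]³·[AB₃]³ / ([E]²·[B₂]³) = (0.0061)³·(0.012)³ / ((9.0×10⁻⁵)²·(0.032)³) = 1.5
Q = 1.5 < K = 15: net forward reaction.

E, B₂ (reactants)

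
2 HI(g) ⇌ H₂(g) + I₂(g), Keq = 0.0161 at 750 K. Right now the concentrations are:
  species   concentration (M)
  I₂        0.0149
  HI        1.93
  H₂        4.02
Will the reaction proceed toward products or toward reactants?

no net change (already at equilibrium)

Q = [H₂]·[I₂] / [HI]² = (4.02)·(0.0149) / (1.93)² = 0.0161
Q = 0.0161 = Keq, so the system is already at equilibrium.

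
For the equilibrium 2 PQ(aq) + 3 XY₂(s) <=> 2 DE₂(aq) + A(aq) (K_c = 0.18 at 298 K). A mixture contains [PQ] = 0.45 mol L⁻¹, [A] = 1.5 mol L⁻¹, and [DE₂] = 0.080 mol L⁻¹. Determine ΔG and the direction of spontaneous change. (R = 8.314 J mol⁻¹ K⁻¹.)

(XY₂ is a pure solid — omitted from Q_c.)
Q_c = [DE₂]²·[A] / [PQ]² = (0.080)²·(1.5) / (0.45)² = 0.0474
ΔG = RT ln(Q_c/K_c) = (8.314 J mol⁻¹ K⁻¹)(298 K) × ln(0.0474/0.18)
   = (2.478 kJ/mol)(-1.334) = -3.31 kJ/mol
ΔG < 0, so the forward reaction is spontaneous (proceeds forward).

ΔG = -3.31 kJ/mol; the forward reaction is spontaneous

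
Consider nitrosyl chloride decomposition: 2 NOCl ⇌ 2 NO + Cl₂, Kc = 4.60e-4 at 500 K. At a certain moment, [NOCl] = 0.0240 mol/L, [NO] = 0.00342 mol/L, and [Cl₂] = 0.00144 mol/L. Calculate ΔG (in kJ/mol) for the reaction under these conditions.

Qc = [NO]²·[Cl₂] / [NOCl]² = (0.00342)²·(0.00144) / (0.0240)² = 2.92e-5
ΔG = RT ln(Qc/Kc) = (8.314 J mol⁻¹ K⁻¹)(500 K) × ln(2.92e-5/4.60e-4)
   = (4.157 kJ/mol)(-2.757) = -11.5 kJ/mol
ΔG < 0, so the forward reaction is spontaneous (proceeds forward).

ΔG = -11.5 kJ/mol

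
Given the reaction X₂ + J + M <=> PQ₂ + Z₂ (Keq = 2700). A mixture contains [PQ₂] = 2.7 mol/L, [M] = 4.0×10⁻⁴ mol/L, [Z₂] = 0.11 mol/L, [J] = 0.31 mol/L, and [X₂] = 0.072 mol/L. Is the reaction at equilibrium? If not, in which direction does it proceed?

to the left

Q = [PQ₂]·[Z₂] / ([X₂]·[J]·[M]) = (2.7)·(0.11) / ((0.072)·(0.31)·(4.0×10⁻⁴)) = 33000
Q = 33000 > Keq = 2700, so the reverse reaction proceeds.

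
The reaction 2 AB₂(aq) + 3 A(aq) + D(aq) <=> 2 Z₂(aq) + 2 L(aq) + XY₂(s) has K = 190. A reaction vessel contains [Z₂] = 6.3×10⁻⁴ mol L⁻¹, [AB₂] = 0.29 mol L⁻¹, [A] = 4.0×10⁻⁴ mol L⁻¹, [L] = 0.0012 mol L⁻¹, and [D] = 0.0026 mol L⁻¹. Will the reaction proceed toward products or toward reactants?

forward (toward products)

(XY₂ is a pure solid — omitted from Q.)
Q = [Z₂]²·[L]² / ([AB₂]²·[A]³·[D]) = (6.3×10⁻⁴)²·(0.0012)² / ((0.29)²·(4.0×10⁻⁴)³·(0.0026)) = 41
Q = 41 < K = 190, so the forward reaction proceeds.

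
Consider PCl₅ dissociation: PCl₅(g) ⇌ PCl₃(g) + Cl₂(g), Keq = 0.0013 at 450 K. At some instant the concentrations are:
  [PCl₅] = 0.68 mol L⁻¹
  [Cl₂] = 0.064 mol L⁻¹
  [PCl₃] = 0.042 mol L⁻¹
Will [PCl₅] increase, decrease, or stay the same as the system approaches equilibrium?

Q = [PCl₃]·[Cl₂] / [PCl₅] = (0.042)·(0.064) / (0.68) = 0.0040
Q = 0.0040 > Keq = 0.0013: net reverse reaction.
PCl₅ is a reactant, so it increases.

increase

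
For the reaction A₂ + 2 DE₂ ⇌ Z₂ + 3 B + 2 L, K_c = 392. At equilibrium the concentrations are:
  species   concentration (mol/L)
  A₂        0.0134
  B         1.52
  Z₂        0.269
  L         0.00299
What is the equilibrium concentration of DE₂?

At equilibrium, K_c = [Z₂]·[B]³·[L]² / ([A₂]·[DE₂]²) = 392.
(0.269)·(1.52)³·(0.00299)² / ((0.0134)·([DE₂])²) = 392
[DE₂]² = 1.61×10⁻⁶ ⇒ [DE₂] = 0.00127 mol/L

[DE₂] = 0.00127 mol/L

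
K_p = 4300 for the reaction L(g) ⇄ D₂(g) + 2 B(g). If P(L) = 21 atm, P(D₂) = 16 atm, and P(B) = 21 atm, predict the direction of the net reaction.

forward (toward products)

Q_p = P(D₂)·P(B)² / P(L) = (16)·(21)² / (21) = 340
Q_p = 340 < K_p = 4300, so the forward reaction proceeds.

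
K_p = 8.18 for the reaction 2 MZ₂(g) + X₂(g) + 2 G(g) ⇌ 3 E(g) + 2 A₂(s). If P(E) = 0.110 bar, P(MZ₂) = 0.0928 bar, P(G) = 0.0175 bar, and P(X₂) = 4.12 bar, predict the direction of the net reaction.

(A₂ is a pure solid — omitted from Q_p.)
Q_p = P(E)³ / (P(MZ₂)²·P(X₂)·P(G)²) = (0.110)³ / ((0.0928)²·(4.12)·(0.0175)²) = 122
Q_p = 122 > K_p = 8.18, so the reverse reaction proceeds.

to the left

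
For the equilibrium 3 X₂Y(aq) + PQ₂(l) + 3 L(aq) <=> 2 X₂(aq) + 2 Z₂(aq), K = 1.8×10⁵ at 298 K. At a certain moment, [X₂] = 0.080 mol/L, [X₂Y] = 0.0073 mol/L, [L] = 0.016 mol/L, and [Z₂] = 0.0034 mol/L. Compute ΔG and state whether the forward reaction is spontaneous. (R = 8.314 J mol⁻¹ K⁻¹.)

ΔG = -3.36 kJ/mol; the forward reaction is spontaneous

(PQ₂ is a pure liquid — omitted from Q.)
Q = [X₂]²·[Z₂]² / ([X₂Y]³·[L]³) = (0.080)²·(0.0034)² / ((0.0073)³·(0.016)³) = 46400
ΔG = RT ln(Q/K) = (8.314 J mol⁻¹ K⁻¹)(298 K) × ln(46400/1.8×10⁵)
   = (2.478 kJ/mol)(-1.356) = -3.36 kJ/mol
ΔG < 0, so the forward reaction is spontaneous (proceeds forward).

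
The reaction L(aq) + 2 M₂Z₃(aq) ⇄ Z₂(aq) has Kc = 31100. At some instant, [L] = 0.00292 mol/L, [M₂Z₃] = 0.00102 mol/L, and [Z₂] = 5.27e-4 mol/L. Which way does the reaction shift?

to the left

Qc = [Z₂] / ([L]·[M₂Z₃]²) = (5.27e-4) / ((0.00292)·(0.00102)²) = 1.73e5
Qc = 1.73e5 > Kc = 31100, so the reverse reaction proceeds.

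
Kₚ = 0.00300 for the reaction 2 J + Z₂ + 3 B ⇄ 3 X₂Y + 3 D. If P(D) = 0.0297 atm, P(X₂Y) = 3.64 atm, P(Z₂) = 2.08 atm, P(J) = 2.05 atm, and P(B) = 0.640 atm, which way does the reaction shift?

Qₚ = P(X₂Y)³·P(D)³ / (P(J)²·P(Z₂)·P(B)³) = (3.64)³·(0.0297)³ / ((2.05)²·(2.08)·(0.640)³) = 5.51×10⁻⁴
Qₚ = 5.51×10⁻⁴ < Kₚ = 0.00300, so the forward reaction proceeds.

toward products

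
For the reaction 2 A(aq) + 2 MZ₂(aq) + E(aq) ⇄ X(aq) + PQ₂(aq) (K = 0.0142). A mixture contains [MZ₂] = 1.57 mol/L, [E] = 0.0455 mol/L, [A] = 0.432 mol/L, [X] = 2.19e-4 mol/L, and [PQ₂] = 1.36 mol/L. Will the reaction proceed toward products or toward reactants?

Q = [X]·[PQ₂] / ([A]²·[MZ₂]²·[E]) = (2.19e-4)·(1.36) / ((0.432)²·(1.57)²·(0.0455)) = 0.0142
Q = 0.0142 = K, so the system is already at equilibrium.

at equilibrium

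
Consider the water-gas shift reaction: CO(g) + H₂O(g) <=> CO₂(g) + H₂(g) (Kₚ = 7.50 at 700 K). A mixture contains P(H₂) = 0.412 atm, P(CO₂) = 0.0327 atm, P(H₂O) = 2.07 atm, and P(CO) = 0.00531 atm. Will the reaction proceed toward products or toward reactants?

to the right

Qₚ = P(CO₂)·P(H₂) / (P(CO)·P(H₂O)) = (0.0327)·(0.412) / ((0.00531)·(2.07)) = 1.23
Qₚ = 1.23 < Kₚ = 7.50, so the forward reaction proceeds.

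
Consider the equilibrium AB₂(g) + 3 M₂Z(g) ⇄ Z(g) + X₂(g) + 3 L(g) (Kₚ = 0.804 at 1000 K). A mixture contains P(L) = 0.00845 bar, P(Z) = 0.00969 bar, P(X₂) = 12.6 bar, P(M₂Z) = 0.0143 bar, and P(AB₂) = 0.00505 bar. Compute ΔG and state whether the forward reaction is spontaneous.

Qₚ = P(Z)·P(X₂)·P(L)³ / (P(AB₂)·P(M₂Z)³) = (0.00969)·(12.6)·(0.00845)³ / ((0.00505)·(0.0143)³) = 4.99
ΔG = RT ln(Qₚ/Kₚ) = (8.314 J mol⁻¹ K⁻¹)(1000 K) × ln(4.99/0.804)
   = (8.314 kJ/mol)(1.826) = 15.2 kJ/mol
ΔG > 0, so the forward reaction is non-spontaneous (proceeds in reverse).

ΔG = 15.2 kJ/mol; the forward reaction is non-spontaneous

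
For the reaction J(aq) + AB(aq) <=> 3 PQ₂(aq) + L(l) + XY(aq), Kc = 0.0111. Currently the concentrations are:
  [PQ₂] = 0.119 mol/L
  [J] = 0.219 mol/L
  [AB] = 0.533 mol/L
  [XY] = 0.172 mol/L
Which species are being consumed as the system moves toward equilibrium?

(L is a pure liquid — omitted from Qc.)
Qc = [PQ₂]³·[XY] / ([J]·[AB]) = (0.119)³·(0.172) / ((0.219)·(0.533)) = 0.00248
Qc = 0.00248 < Kc = 0.0111: net forward reaction.

J, AB (reactants)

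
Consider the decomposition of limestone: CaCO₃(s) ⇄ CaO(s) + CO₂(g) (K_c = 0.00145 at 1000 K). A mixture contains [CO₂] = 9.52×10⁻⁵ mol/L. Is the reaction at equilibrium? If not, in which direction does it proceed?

in the forward direction

(CaCO₃, CaO are pure solids — omitted from Q_c.)
Q_c = [CO₂] = 9.52×10⁻⁵
Q_c = 9.52×10⁻⁵ < K_c = 0.00145, so the forward reaction proceeds.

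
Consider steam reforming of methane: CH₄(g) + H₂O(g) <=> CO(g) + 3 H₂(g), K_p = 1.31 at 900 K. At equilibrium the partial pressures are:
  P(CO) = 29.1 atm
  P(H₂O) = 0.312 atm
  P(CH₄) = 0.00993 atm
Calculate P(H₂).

At equilibrium, K_p = P(CO)·P(H₂)³ / (P(CH₄)·P(H₂O)) = 1.31.
(29.1)·(P(H₂))³ / ((0.00993)·(0.312)) = 1.31
P(H₂)³ = 1.39×10⁻⁴ ⇒ P(H₂) = 0.0519 atm

P(H₂) = 0.0519 atm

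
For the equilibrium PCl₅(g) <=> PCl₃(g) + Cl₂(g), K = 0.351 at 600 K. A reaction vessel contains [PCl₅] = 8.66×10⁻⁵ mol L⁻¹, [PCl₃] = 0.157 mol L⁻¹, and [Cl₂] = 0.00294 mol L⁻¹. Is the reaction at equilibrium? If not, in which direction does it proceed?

in the reverse direction

Q = [PCl₃]·[Cl₂] / [PCl₅] = (0.157)·(0.00294) / (8.66×10⁻⁵) = 5.33
Q = 5.33 > K = 0.351, so the reverse reaction proceeds.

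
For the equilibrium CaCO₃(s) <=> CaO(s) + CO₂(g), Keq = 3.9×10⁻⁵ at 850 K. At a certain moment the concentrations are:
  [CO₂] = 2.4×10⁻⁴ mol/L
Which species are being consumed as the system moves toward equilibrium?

(CaCO₃, CaO are pure solids — omitted from Q.)
Q = [CO₂] = 2.4×10⁻⁴
Q = 2.4×10⁻⁴ > Keq = 3.9×10⁻⁵: net reverse reaction.

CaO, CO₂ (products)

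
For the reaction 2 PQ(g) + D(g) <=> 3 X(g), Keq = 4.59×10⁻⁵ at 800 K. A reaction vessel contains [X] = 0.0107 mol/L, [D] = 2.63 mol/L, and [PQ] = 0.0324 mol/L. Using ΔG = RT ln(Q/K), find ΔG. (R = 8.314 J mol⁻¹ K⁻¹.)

ΔG = 15.1 kJ/mol

Q = [X]³ / ([PQ]²·[D]) = (0.0107)³ / ((0.0324)²·(2.63)) = 4.44×10⁻⁴
ΔG = RT ln(Q/Keq) = (8.314 J mol⁻¹ K⁻¹)(800 K) × ln(4.44×10⁻⁴/4.59×10⁻⁵)
   = (6.651 kJ/mol)(2.269) = 15.1 kJ/mol
ΔG > 0, so the forward reaction is non-spontaneous (proceeds in reverse).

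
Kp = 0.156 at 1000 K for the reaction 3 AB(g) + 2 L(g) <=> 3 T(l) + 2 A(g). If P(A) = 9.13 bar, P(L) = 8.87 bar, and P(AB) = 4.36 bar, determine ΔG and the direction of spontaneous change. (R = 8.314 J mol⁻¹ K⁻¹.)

ΔG = -20.8 kJ/mol; the forward reaction is spontaneous

(T is a pure liquid — omitted from Qp.)
Qp = P(A)² / (P(AB)³·P(L)²) = (9.13)² / ((4.36)³·(8.87)²) = 0.0128
ΔG = RT ln(Qp/Kp) = (8.314 J mol⁻¹ K⁻¹)(1000 K) × ln(0.0128/0.156)
   = (8.314 kJ/mol)(-2.500) = -20.8 kJ/mol
ΔG < 0, so the forward reaction is spontaneous (proceeds forward).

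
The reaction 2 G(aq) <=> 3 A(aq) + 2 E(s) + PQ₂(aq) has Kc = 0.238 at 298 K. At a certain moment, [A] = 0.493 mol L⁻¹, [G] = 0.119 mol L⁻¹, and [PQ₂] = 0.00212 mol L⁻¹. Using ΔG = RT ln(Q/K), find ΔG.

(E is a pure solid — omitted from Qc.)
Qc = [A]³·[PQ₂] / [G]² = (0.493)³·(0.00212) / (0.119)² = 0.0179
ΔG = RT ln(Qc/Kc) = (8.314 J mol⁻¹ K⁻¹)(298 K) × ln(0.0179/0.238)
   = (2.478 kJ/mol)(-2.587) = -6.41 kJ/mol
ΔG < 0, so the forward reaction is spontaneous (proceeds forward).

ΔG = -6.41 kJ/mol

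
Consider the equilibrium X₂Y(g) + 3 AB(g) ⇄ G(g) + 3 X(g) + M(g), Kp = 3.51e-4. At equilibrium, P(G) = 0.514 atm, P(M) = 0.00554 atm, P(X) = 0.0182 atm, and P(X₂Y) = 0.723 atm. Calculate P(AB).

P(AB) = 0.0407 atm

At equilibrium, Kp = P(G)·P(X)³·P(M) / (P(X₂Y)·P(AB)³) = 3.51e-4.
(0.514)·(0.0182)³·(0.00554) / ((0.723)·(P(AB))³) = 3.51e-4
P(AB)³ = 6.76e-5 ⇒ P(AB) = 0.0407 atm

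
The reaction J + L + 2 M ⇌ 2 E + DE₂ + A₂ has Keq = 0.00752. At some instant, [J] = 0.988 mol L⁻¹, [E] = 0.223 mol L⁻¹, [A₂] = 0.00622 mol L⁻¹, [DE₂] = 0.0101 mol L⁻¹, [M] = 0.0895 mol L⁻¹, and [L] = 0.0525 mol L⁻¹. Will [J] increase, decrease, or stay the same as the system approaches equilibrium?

Q = [E]²·[DE₂]·[A₂] / ([J]·[L]·[M]²) = (0.223)²·(0.0101)·(0.00622) / ((0.988)·(0.0525)·(0.0895)²) = 0.00752
Q = 0.00752 = Keq; the system is at equilibrium.

stay the same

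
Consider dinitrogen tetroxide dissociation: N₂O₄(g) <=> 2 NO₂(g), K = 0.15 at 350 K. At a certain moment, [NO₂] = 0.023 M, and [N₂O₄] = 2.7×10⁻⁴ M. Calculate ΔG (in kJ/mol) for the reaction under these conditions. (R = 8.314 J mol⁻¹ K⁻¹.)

Q = [NO₂]² / [N₂O₄] = (0.023)² / (2.7×10⁻⁴) = 1.96
ΔG = RT ln(Q/K) = (8.314 J mol⁻¹ K⁻¹)(350 K) × ln(1.96/0.15)
   = (2.910 kJ/mol)(2.570) = 7.48 kJ/mol
ΔG > 0, so the forward reaction is non-spontaneous (proceeds in reverse).

ΔG = 7.48 kJ/mol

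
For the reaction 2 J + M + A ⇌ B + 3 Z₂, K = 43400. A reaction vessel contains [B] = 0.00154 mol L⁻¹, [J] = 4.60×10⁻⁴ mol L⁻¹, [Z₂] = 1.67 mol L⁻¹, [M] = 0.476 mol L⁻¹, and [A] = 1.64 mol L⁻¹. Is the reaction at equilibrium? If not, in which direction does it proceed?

Q = [B]·[Z₂]³ / ([J]²·[M]·[A]) = (0.00154)·(1.67)³ / ((4.60×10⁻⁴)²·(0.476)·(1.64)) = 43400
Q = 43400 = K, so the system is already at equilibrium.

neither direction; the system is at equilibrium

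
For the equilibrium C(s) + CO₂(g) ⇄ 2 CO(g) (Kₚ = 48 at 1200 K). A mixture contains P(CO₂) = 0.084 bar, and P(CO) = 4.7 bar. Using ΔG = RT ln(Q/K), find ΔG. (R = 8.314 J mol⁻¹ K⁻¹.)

(C is a pure solid — omitted from Qₚ.)
Qₚ = P(CO)² / P(CO₂) = (4.7)² / (0.084) = 263
ΔG = RT ln(Qₚ/Kₚ) = (8.314 J mol⁻¹ K⁻¹)(1200 K) × ln(263/48)
   = (9.977 kJ/mol)(1.701) = 17.0 kJ/mol
ΔG > 0, so the forward reaction is non-spontaneous (proceeds in reverse).

ΔG = 17.0 kJ/mol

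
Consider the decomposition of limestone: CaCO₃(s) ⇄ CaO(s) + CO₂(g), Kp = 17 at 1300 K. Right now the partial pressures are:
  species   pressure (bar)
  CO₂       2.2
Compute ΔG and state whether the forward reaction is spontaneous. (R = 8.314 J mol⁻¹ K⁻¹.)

ΔG = -22.1 kJ/mol; the forward reaction is spontaneous

(CaCO₃, CaO are pure solids — omitted from Qp.)
Qp = P(CO₂) = 2.20
ΔG = RT ln(Qp/Kp) = (8.314 J mol⁻¹ K⁻¹)(1300 K) × ln(2.20/17)
   = (10.81 kJ/mol)(-2.045) = -22.1 kJ/mol
ΔG < 0, so the forward reaction is spontaneous (proceeds forward).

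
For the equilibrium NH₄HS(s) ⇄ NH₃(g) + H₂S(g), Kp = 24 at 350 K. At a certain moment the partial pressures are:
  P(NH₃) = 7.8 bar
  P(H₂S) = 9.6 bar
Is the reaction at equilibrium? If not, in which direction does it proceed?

(NH₄HS is a pure solid — omitted from Qp.)
Qp = P(NH₃)·P(H₂S) = (7.8)·(9.6) = 75
Qp = 75 > Kp = 24, so the reverse reaction proceeds.

in the reverse direction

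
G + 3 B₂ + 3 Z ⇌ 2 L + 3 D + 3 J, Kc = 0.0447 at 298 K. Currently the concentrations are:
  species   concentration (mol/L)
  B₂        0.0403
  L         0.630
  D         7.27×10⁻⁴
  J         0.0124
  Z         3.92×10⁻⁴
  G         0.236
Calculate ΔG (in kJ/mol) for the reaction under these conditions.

ΔG = 4.82 kJ/mol

Qc = [L]²·[D]³·[J]³ / ([G]·[B₂]³·[Z]³) = (0.630)²·(7.27×10⁻⁴)³·(0.0124)³ / ((0.236)·(0.0403)³·(3.92×10⁻⁴)³) = 0.313
ΔG = RT ln(Qc/Kc) = (8.314 J mol⁻¹ K⁻¹)(298 K) × ln(0.313/0.0447)
   = (2.478 kJ/mol)(1.946) = 4.82 kJ/mol
ΔG > 0, so the forward reaction is non-spontaneous (proceeds in reverse).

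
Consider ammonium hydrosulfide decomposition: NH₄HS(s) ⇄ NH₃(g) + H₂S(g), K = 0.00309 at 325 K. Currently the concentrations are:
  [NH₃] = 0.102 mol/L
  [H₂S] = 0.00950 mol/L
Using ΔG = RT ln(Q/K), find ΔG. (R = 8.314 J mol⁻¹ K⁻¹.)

(NH₄HS is a pure solid — omitted from Q.)
Q = [NH₃]·[H₂S] = (0.102)·(0.00950) = 9.69×10⁻⁴
ΔG = RT ln(Q/K) = (8.314 J mol⁻¹ K⁻¹)(325 K) × ln(9.69×10⁻⁴/0.00309)
   = (2.702 kJ/mol)(-1.160) = -3.13 kJ/mol
ΔG < 0, so the forward reaction is spontaneous (proceeds forward).

ΔG = -3.13 kJ/mol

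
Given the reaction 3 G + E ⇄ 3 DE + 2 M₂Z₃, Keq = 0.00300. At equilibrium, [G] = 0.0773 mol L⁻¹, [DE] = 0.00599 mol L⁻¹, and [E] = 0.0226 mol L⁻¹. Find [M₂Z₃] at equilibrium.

[M₂Z₃] = 0.382 mol L⁻¹

At equilibrium, Keq = [DE]³·[M₂Z₃]² / ([G]³·[E]) = 0.00300.
(0.00599)³·([M₂Z₃])² / ((0.0773)³·(0.0226)) = 0.00300
[M₂Z₃]² = 0.146 ⇒ [M₂Z₃] = 0.382 mol L⁻¹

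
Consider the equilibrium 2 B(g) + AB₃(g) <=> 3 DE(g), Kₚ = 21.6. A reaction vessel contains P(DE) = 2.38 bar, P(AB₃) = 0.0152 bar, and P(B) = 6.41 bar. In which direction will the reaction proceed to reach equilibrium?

at equilibrium

Qₚ = P(DE)³ / (P(B)²·P(AB₃)) = (2.38)³ / ((6.41)²·(0.0152)) = 21.6
Qₚ = 21.6 = Kₚ, so the system is already at equilibrium.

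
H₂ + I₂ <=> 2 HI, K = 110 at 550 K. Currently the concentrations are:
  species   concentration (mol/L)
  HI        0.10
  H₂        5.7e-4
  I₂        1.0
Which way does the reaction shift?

Q = [HI]² / ([H₂]·[I₂]) = (0.10)² / ((5.7e-4)·(1.0)) = 18
Q = 18 < K = 110, so the forward reaction proceeds.

toward products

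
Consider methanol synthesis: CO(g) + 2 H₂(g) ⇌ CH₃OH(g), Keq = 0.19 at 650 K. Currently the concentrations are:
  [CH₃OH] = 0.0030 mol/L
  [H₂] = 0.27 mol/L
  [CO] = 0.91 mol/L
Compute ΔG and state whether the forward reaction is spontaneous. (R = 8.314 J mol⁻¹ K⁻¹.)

Q = [CH₃OH] / ([CO]·[H₂]²) = (0.0030) / ((0.91)·(0.27)²) = 0.0452
ΔG = RT ln(Q/Keq) = (8.314 J mol⁻¹ K⁻¹)(650 K) × ln(0.0452/0.19)
   = (5.404 kJ/mol)(-1.436) = -7.76 kJ/mol
ΔG < 0, so the forward reaction is spontaneous (proceeds forward).

ΔG = -7.76 kJ/mol; the forward reaction is spontaneous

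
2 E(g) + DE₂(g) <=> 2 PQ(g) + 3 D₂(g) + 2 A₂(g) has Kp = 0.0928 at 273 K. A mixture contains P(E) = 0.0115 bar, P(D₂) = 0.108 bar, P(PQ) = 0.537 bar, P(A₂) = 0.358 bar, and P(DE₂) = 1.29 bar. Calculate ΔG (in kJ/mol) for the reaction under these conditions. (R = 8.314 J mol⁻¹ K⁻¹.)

ΔG = 2.45 kJ/mol

Qp = P(PQ)²·P(D₂)³·P(A₂)² / (P(E)²·P(DE₂)) = (0.537)²·(0.108)³·(0.358)² / ((0.0115)²·(1.29)) = 0.273
ΔG = RT ln(Qp/Kp) = (8.314 J mol⁻¹ K⁻¹)(273 K) × ln(0.273/0.0928)
   = (2.270 kJ/mol)(1.079) = 2.45 kJ/mol
ΔG > 0, so the forward reaction is non-spontaneous (proceeds in reverse).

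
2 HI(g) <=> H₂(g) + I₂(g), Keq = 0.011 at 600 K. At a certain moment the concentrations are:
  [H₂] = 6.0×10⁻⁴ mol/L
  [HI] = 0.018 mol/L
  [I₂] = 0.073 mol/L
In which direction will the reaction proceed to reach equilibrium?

in the reverse direction

Q = [H₂]·[I₂] / [HI]² = (6.0×10⁻⁴)·(0.073) / (0.018)² = 0.14
Q = 0.14 > Keq = 0.011, so the reverse reaction proceeds.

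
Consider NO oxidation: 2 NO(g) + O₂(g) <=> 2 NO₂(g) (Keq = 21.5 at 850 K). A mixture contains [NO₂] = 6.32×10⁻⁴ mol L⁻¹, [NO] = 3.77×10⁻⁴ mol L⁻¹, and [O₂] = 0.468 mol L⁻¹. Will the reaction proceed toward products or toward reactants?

toward products

Q = [NO₂]² / ([NO]²·[O₂]) = (6.32×10⁻⁴)² / ((3.77×10⁻⁴)²·(0.468)) = 6.00
Q = 6.00 < Keq = 21.5, so the forward reaction proceeds.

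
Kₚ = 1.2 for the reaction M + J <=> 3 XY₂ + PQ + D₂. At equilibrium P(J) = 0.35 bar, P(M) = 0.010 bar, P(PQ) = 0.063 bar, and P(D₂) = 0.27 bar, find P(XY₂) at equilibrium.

At equilibrium, Kₚ = P(XY₂)³·P(PQ)·P(D₂) / (P(M)·P(J)) = 1.2.
(P(XY₂))³·(0.063)·(0.27) / ((0.010)·(0.35)) = 1.2
P(XY₂)³ = 0.247 ⇒ P(XY₂) = 0.63 bar

P(XY₂) = 0.63 bar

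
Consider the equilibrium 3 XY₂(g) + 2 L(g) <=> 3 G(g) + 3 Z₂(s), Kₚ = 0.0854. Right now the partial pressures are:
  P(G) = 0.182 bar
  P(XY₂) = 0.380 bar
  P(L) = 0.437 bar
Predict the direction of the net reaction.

toward reactants

(Z₂ is a pure solid — omitted from Qₚ.)
Qₚ = P(G)³ / (P(XY₂)³·P(L)²) = (0.182)³ / ((0.380)³·(0.437)²) = 0.575
Qₚ = 0.575 > Kₚ = 0.0854, so the reverse reaction proceeds.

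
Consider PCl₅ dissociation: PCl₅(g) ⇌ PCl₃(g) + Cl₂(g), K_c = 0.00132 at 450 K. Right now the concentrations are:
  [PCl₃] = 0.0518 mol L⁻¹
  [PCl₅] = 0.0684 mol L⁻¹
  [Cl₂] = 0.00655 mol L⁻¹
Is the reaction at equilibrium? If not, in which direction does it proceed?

Q_c = [PCl₃]·[Cl₂] / [PCl₅] = (0.0518)·(0.00655) / (0.0684) = 0.00496
Q_c = 0.00496 > K_c = 0.00132, so the reverse reaction proceeds.

to the left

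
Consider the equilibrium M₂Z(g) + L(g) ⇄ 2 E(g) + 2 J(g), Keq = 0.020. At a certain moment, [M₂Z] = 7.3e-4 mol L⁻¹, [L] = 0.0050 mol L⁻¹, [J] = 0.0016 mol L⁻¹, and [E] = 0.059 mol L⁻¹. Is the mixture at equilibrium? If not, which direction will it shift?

no; Q < K, reaction proceeds forward

Q = [E]²·[J]² / ([M₂Z]·[L]) = (0.059)²·(0.0016)² / ((7.3e-4)·(0.0050)) = 0.0024
Q = 0.0024 < Keq = 0.020: net forward reaction.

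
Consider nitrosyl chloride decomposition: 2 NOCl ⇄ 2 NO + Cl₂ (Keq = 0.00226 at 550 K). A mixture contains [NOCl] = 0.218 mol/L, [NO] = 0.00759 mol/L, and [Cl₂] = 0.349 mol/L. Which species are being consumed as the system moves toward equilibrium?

NOCl (reactants)

Q = [NO]²·[Cl₂] / [NOCl]² = (0.00759)²·(0.349) / (0.218)² = 4.23×10⁻⁴
Q = 4.23×10⁻⁴ < Keq = 0.00226: net forward reaction.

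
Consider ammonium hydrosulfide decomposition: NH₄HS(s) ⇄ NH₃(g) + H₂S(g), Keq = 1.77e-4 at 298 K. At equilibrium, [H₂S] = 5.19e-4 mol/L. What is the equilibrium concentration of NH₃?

(NH₄HS is a pure solid — omitted from Keq.)
At equilibrium, Keq = [NH₃]·[H₂S] = 1.77e-4.
([NH₃])·(5.19e-4) = 1.77e-4
[NH₃] = 0.341 mol/L

[NH₃] = 0.341 mol/L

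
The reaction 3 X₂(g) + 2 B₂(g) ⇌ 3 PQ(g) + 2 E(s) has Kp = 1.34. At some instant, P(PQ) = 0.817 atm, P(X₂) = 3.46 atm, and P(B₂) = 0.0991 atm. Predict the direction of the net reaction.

(E is a pure solid — omitted from Qp.)
Qp = P(PQ)³ / (P(X₂)³·P(B₂)²) = (0.817)³ / ((3.46)³·(0.0991)²) = 1.34
Qp = 1.34 = Kp, so the system is already at equilibrium.

neither direction; the system is at equilibrium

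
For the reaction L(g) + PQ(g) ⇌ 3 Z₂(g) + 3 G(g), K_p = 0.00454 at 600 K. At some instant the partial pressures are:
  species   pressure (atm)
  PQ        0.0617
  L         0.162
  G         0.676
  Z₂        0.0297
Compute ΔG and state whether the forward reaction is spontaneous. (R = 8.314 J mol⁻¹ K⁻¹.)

ΔG = -8.60 kJ/mol; the forward reaction is spontaneous

Q_p = P(Z₂)³·P(G)³ / (P(L)·P(PQ)) = (0.0297)³·(0.676)³ / ((0.162)·(0.0617)) = 8.10×10⁻⁴
ΔG = RT ln(Q_p/K_p) = (8.314 J mol⁻¹ K⁻¹)(600 K) × ln(8.10×10⁻⁴/0.00454)
   = (4.988 kJ/mol)(-1.724) = -8.60 kJ/mol
ΔG < 0, so the forward reaction is spontaneous (proceeds forward).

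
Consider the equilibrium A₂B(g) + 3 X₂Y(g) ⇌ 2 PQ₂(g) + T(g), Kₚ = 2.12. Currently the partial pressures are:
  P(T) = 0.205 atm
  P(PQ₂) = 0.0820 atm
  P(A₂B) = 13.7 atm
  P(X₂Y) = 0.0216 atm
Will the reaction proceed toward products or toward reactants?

Qₚ = P(PQ₂)²·P(T) / (P(A₂B)·P(X₂Y)³) = (0.0820)²·(0.205) / ((13.7)·(0.0216)³) = 9.98
Qₚ = 9.98 > Kₚ = 2.12, so the reverse reaction proceeds.

to the left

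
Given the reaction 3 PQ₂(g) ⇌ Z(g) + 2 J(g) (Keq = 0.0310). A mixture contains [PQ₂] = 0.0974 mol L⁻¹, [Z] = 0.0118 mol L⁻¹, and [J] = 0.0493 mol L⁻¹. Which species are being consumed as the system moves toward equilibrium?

Q = [Z]·[J]² / [PQ₂]³ = (0.0118)·(0.0493)² / (0.0974)³ = 0.0310
Q = 0.0310 = Keq; the system is at equilibrium.

none (at equilibrium)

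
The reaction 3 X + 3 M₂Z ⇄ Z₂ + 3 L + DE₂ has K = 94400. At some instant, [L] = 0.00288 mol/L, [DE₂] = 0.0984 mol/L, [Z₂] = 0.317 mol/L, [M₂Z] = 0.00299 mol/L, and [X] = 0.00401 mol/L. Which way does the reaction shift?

toward reactants

Q = [Z₂]·[L]³·[DE₂] / ([X]³·[M₂Z]³) = (0.317)·(0.00288)³·(0.0984) / ((0.00401)³·(0.00299)³) = 4.32×10⁵
Q = 4.32×10⁵ > K = 94400, so the reverse reaction proceeds.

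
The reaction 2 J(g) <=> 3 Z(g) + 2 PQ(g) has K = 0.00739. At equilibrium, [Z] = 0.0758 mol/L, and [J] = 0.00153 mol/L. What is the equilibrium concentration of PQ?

[PQ] = 0.00630 mol/L

At equilibrium, K = [Z]³·[PQ]² / [J]² = 0.00739.
(0.0758)³·([PQ])² / (0.00153)² = 0.00739
[PQ]² = 3.97×10⁻⁵ ⇒ [PQ] = 0.00630 mol/L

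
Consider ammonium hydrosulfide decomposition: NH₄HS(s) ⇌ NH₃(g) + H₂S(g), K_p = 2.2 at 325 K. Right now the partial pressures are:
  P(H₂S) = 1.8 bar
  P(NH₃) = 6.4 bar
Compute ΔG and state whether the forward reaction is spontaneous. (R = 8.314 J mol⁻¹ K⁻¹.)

ΔG = 4.47 kJ/mol; the forward reaction is non-spontaneous

(NH₄HS is a pure solid — omitted from Q_p.)
Q_p = P(NH₃)·P(H₂S) = (6.4)·(1.8) = 11.5
ΔG = RT ln(Q_p/K_p) = (8.314 J mol⁻¹ K⁻¹)(325 K) × ln(11.5/2.2)
   = (2.702 kJ/mol)(1.654) = 4.47 kJ/mol
ΔG > 0, so the forward reaction is non-spontaneous (proceeds in reverse).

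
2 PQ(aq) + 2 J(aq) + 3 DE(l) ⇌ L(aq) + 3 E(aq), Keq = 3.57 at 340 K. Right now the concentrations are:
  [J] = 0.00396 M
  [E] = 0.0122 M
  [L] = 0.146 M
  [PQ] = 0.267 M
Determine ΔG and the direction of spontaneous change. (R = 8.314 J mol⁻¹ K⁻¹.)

(DE is a pure liquid — omitted from Q.)
Q = [L]·[E]³ / ([PQ]²·[J]²) = (0.146)·(0.0122)³ / ((0.267)²·(0.00396)²) = 0.237
ΔG = RT ln(Q/Keq) = (8.314 J mol⁻¹ K⁻¹)(340 K) × ln(0.237/3.57)
   = (2.827 kJ/mol)(-2.712) = -7.67 kJ/mol
ΔG < 0, so the forward reaction is spontaneous (proceeds forward).

ΔG = -7.67 kJ/mol; the forward reaction is spontaneous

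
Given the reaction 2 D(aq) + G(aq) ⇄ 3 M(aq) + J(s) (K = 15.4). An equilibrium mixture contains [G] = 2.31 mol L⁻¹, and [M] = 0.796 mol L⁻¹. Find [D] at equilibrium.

[D] = 0.119 mol L⁻¹

(J is a pure solid — omitted from K.)
At equilibrium, K = [M]³ / ([D]²·[G]) = 15.4.
(0.796)³ / (([D])²·(2.31)) = 15.4
[D]² = 0.0142 ⇒ [D] = 0.119 mol L⁻¹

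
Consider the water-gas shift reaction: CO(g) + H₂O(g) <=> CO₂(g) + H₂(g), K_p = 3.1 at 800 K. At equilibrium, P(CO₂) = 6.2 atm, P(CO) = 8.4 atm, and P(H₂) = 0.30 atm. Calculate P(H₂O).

At equilibrium, K_p = P(CO₂)·P(H₂) / (P(CO)·P(H₂O)) = 3.1.
(6.2)·(0.30) / ((8.4)·(P(H₂O))) = 3.1
P(H₂O) = 0.0714 = 0.071 atm

P(H₂O) = 0.071 atm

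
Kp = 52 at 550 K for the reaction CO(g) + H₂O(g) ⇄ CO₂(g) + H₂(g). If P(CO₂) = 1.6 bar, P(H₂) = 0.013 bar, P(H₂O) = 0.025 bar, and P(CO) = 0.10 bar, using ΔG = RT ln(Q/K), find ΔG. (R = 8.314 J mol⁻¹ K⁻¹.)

ΔG = -8.38 kJ/mol

Qp = P(CO₂)·P(H₂) / (P(CO)·P(H₂O)) = (1.6)·(0.013) / ((0.10)·(0.025)) = 8.32
ΔG = RT ln(Qp/Kp) = (8.314 J mol⁻¹ K⁻¹)(550 K) × ln(8.32/52)
   = (4.573 kJ/mol)(-1.833) = -8.38 kJ/mol
ΔG < 0, so the forward reaction is spontaneous (proceeds forward).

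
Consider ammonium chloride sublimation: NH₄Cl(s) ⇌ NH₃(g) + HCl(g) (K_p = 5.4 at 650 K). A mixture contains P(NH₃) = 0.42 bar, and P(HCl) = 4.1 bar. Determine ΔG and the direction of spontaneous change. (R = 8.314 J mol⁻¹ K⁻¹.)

ΔG = -6.18 kJ/mol; the forward reaction is spontaneous

(NH₄Cl is a pure solid — omitted from Q_p.)
Q_p = P(NH₃)·P(HCl) = (0.42)·(4.1) = 1.72
ΔG = RT ln(Q_p/K_p) = (8.314 J mol⁻¹ K⁻¹)(650 K) × ln(1.72/5.4)
   = (5.404 kJ/mol)(-1.144) = -6.18 kJ/mol
ΔG < 0, so the forward reaction is spontaneous (proceeds forward).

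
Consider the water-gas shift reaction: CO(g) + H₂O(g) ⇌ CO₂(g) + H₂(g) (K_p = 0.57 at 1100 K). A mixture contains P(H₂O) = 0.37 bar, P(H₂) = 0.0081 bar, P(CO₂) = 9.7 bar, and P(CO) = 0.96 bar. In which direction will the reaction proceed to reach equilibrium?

forward (toward products)

Q_p = P(CO₂)·P(H₂) / (P(CO)·P(H₂O)) = (9.7)·(0.0081) / ((0.96)·(0.37)) = 0.22
Q_p = 0.22 < K_p = 0.57, so the forward reaction proceeds.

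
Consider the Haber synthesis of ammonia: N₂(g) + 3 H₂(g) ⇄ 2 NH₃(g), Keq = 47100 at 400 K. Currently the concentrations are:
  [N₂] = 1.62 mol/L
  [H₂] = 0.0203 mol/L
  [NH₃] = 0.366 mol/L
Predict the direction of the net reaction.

to the right

Q = [NH₃]² / ([N₂]·[H₂]³) = (0.366)² / ((1.62)·(0.0203)³) = 9880
Q = 9880 < Keq = 47100, so the forward reaction proceeds.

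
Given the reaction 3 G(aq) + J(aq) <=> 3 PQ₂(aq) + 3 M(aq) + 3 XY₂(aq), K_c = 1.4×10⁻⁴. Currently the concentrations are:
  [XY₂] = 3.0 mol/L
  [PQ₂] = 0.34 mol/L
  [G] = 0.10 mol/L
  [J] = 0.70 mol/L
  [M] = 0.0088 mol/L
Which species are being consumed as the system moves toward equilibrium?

Q_c = [PQ₂]³·[M]³·[XY₂]³ / ([G]³·[J]) = (0.34)³·(0.0088)³·(3.0)³ / ((0.10)³·(0.70)) = 0.0010
Q_c = 0.0010 > K_c = 1.4×10⁻⁴: net reverse reaction.

PQ₂, M, XY₂ (products)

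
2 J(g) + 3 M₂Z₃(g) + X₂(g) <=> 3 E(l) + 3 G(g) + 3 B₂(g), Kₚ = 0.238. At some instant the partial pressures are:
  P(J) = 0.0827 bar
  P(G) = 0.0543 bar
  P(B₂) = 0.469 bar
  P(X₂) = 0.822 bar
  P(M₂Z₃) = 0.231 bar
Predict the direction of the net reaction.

at equilibrium

(E is a pure liquid — omitted from Qₚ.)
Qₚ = P(G)³·P(B₂)³ / (P(J)²·P(M₂Z₃)³·P(X₂)) = (0.0543)³·(0.469)³ / ((0.0827)²·(0.231)³·(0.822)) = 0.238
Qₚ = 0.238 = Kₚ, so the system is already at equilibrium.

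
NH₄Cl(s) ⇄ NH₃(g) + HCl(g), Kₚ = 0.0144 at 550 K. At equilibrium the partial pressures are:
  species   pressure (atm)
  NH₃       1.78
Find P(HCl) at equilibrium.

(NH₄Cl is a pure solid — omitted from Kₚ.)
At equilibrium, Kₚ = P(NH₃)·P(HCl) = 0.0144.
(1.78)·(P(HCl)) = 0.0144
P(HCl) = 0.00809 atm

P(HCl) = 0.00809 atm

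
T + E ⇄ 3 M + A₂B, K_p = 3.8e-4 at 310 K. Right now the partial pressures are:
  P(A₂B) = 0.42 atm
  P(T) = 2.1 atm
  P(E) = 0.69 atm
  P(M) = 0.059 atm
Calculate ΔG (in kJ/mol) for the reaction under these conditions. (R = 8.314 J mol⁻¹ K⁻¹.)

Q_p = P(M)³·P(A₂B) / (P(T)·P(E)) = (0.059)³·(0.42) / ((2.1)·(0.69)) = 5.95e-5
ΔG = RT ln(Q_p/K_p) = (8.314 J mol⁻¹ K⁻¹)(310 K) × ln(5.95e-5/3.8e-4)
   = (2.577 kJ/mol)(-1.854) = -4.78 kJ/mol
ΔG < 0, so the forward reaction is spontaneous (proceeds forward).

ΔG = -4.78 kJ/mol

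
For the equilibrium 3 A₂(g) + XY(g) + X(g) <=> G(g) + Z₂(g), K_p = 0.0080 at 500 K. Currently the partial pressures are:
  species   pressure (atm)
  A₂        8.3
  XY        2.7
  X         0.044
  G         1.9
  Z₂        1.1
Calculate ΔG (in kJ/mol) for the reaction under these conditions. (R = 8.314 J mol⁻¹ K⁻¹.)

ΔG = 5.60 kJ/mol

Q_p = P(G)·P(Z₂) / (P(A₂)³·P(XY)·P(X)) = (1.9)·(1.1) / ((8.3)³·(2.7)·(0.044)) = 0.0308
ΔG = RT ln(Q_p/K_p) = (8.314 J mol⁻¹ K⁻¹)(500 K) × ln(0.0308/0.0080)
   = (4.157 kJ/mol)(1.348) = 5.60 kJ/mol
ΔG > 0, so the forward reaction is non-spontaneous (proceeds in reverse).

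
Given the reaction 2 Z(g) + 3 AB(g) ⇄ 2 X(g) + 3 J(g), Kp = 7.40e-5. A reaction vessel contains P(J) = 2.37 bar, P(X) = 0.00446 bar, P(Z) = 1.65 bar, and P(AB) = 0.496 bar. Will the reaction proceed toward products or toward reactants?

reverse (toward reactants)

Qp = P(X)²·P(J)³ / (P(Z)²·P(AB)³) = (0.00446)²·(2.37)³ / ((1.65)²·(0.496)³) = 7.97e-4
Qp = 7.97e-4 > Kp = 7.40e-5, so the reverse reaction proceeds.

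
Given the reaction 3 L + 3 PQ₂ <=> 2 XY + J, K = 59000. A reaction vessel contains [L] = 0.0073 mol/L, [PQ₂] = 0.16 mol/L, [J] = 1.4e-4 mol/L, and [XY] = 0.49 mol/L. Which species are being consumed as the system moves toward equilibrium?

L, PQ₂ (reactants)

Q = [XY]²·[J] / ([L]³·[PQ₂]³) = (0.49)²·(1.4e-4) / ((0.0073)³·(0.16)³) = 21000
Q = 21000 < K = 59000: net forward reaction.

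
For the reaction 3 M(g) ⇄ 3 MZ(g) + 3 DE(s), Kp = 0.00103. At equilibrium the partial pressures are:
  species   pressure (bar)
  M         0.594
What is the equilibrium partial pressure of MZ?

P(MZ) = 0.0600 bar

(DE is a pure solid — omitted from Kp.)
At equilibrium, Kp = P(MZ)³ / P(M)³ = 0.00103.
(P(MZ))³ / (0.594)³ = 0.00103
P(MZ)³ = 2.16e-4 ⇒ P(MZ) = 0.0600 bar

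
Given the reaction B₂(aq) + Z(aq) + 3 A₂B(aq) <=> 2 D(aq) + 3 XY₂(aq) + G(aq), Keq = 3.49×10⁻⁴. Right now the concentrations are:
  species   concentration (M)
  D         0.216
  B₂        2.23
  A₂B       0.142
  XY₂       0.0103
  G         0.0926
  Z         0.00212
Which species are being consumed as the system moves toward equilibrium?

Q = [D]²·[XY₂]³·[G] / ([B₂]·[Z]·[A₂B]³) = (0.216)²·(0.0103)³·(0.0926) / ((2.23)·(0.00212)·(0.142)³) = 3.49×10⁻⁴
Q = 3.49×10⁻⁴ = Keq; the system is at equilibrium.

none (at equilibrium)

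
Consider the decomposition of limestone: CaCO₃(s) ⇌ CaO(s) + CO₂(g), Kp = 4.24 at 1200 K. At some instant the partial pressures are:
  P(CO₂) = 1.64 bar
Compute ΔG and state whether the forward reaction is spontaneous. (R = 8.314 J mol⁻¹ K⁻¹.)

(CaCO₃, CaO are pure solids — omitted from Qp.)
Qp = P(CO₂) = 1.64
ΔG = RT ln(Qp/Kp) = (8.314 J mol⁻¹ K⁻¹)(1200 K) × ln(1.64/4.24)
   = (9.977 kJ/mol)(-0.9499) = -9.48 kJ/mol
ΔG < 0, so the forward reaction is spontaneous (proceeds forward).

ΔG = -9.48 kJ/mol; the forward reaction is spontaneous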